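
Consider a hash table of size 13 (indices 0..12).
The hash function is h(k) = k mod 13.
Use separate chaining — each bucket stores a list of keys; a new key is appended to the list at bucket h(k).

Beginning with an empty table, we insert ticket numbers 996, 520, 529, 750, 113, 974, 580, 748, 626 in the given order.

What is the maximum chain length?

996 -> bucket 8
520 -> bucket 0
529 -> bucket 9
750 -> bucket 9 (collision)
113 -> bucket 9 (collision)
974 -> bucket 12
580 -> bucket 8 (collision)
748 -> bucket 7
626 -> bucket 2
Final buckets:
0: 520
1: -
2: 626
3: -
4: -
5: -
6: -
7: 748
8: 996 -> 580
9: 529 -> 750 -> 113
10: -
11: -
12: 974

3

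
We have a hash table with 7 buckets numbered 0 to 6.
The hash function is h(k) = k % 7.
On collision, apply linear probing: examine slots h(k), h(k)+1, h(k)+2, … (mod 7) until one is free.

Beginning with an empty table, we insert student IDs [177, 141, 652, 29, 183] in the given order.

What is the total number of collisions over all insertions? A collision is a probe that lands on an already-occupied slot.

9

177: h=2 => slot 2
141: h=1 => slot 1
652: h=1, probe 1,2,3 => slot 3
29: h=1, probe 1,2,3,4 => slot 4
183: h=1, probe 1,2,3,4,5 => slot 5
Table: [_, 141, 177, 652, 29, 183, _]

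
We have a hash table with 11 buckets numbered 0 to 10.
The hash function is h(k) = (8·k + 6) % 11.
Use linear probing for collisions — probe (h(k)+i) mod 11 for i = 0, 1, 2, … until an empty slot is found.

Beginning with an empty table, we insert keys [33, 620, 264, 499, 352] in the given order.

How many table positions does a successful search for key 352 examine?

4

33: h=6 → slot 6
620: h=5 → slot 5
264: h=6, probe 6,7 → slot 7
499: h=5, probe 5,6,7,8 → slot 8
352: h=6, probe 6,7,8,9 → slot 9
Table: [., ., ., ., ., 620, 33, 264, 499, 352, .]
Lookup 352: h=6, probe 6,7,8,9 → found at 9.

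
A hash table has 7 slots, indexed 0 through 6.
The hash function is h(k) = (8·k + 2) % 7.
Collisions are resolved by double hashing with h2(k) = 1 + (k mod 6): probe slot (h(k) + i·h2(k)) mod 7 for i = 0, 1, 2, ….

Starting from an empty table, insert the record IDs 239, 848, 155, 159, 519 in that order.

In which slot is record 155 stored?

239: h=3 → slot 3
848: h=3, h2=3, probe 3,6 → slot 6
155: h=3, h2=6, probe 3,2 → slot 2
159: h=0 → slot 0
519: h=3, h2=4, probe 3,0,4 → slot 4
Table: [159, _, 155, 239, 519, _, 848]

2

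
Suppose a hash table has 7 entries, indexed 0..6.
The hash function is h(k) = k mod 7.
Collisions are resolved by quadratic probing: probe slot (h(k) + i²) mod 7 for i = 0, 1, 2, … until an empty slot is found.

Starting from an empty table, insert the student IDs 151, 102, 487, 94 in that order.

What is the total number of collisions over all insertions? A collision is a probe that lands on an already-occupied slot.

151: h=4 -> slot 4
102: h=4, probe 4,5 -> slot 5
487: h=4, probe 4,5,1 -> slot 1
94: h=3 -> slot 3
Table: [-, 487, -, 94, 151, 102, -]

3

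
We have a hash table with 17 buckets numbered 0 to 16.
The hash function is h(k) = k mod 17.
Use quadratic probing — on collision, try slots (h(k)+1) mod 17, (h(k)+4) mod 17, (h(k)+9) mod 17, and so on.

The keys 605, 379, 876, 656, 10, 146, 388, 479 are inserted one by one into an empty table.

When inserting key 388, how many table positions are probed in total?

Insert 605: h=10, slot 10 empty → index 10.
Insert 379: h=5, slot 5 empty → index 5.
Insert 876: h=9, slot 9 empty → index 9.
Insert 656: h=10, slot 10 occupied → index 11.
Insert 10: h=10, slots 10,11 occupied → index 14.
Insert 146: h=10, slots 10,11,14 occupied → index 2.
Insert 388: h=14, slot 14 occupied → index 15.
Insert 479: h=3, slot 3 empty → index 3.
Table: [-, -, 146, 479, -, 379, -, -, -, 876, 605, 656, -, -, 10, 388, -]

2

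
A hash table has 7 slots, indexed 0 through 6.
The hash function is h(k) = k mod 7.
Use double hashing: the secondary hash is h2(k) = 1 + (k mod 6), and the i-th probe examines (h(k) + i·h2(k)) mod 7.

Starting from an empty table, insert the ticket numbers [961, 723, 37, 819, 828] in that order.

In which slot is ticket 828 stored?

3

Insert 961: h=2, slot 2 empty → index 2.
Insert 723: h=2, h2=4, slot 2 occupied → index 6.
Insert 37: h=2, h2=2, slot 2 occupied → index 4.
Insert 819: h=0, slot 0 empty → index 0.
Insert 828: h=2, h2=1, slot 2 occupied → index 3.
Table: [819, —, 961, 828, 37, —, 723]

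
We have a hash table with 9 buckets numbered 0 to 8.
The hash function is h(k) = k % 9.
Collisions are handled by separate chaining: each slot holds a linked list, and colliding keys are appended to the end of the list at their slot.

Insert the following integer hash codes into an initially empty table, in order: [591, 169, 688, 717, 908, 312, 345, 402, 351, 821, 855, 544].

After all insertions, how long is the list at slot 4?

2

Insert 591: h=6, bucket 6 empty -> new chain.
Insert 169: h=7, bucket 7 empty -> new chain.
Insert 688: h=4, bucket 4 empty -> new chain.
Insert 717: h=6, bucket 6 nonempty -> append to chain.
Insert 908: h=8, bucket 8 empty -> new chain.
Insert 312: h=6, bucket 6 nonempty -> append to chain.
Insert 345: h=3, bucket 3 empty -> new chain.
Insert 402: h=6, bucket 6 nonempty -> append to chain.
Insert 351: h=0, bucket 0 empty -> new chain.
Insert 821: h=2, bucket 2 empty -> new chain.
Insert 855: h=0, bucket 0 nonempty -> append to chain.
Insert 544: h=4, bucket 4 nonempty -> append to chain.
Final buckets:
0: 351 -> 855
1: -
2: 821
3: 345
4: 688 -> 544
5: -
6: 591 -> 717 -> 312 -> 402
7: 169
8: 908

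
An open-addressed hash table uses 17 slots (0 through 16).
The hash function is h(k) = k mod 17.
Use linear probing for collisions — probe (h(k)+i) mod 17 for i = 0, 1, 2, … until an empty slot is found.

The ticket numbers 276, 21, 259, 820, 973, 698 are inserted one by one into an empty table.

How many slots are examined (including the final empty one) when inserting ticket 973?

Insert 276: h=4, slot 4 empty -> index 4.
Insert 21: h=4, slot 4 occupied -> index 5.
Insert 259: h=4, slots 4,5 occupied -> index 6.
Insert 820: h=4, slots 4,5,6 occupied -> index 7.
Insert 973: h=4, slots 4,5,6,7 occupied -> index 8.
Insert 698: h=1, slot 1 empty -> index 1.
Table: [—, 698, —, —, 276, 21, 259, 820, 973, —, —, —, —, —, —, —, —]

5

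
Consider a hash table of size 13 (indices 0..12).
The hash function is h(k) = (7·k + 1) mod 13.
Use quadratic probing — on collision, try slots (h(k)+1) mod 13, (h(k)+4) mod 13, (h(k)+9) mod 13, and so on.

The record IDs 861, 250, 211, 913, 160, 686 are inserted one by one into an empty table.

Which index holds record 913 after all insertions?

Insert 861: h=9, slot 9 empty -> index 9.
Insert 250: h=9, slot 9 occupied -> index 10.
Insert 211: h=9, slots 9,10 occupied -> index 0.
Insert 913: h=9, slots 9,10,0 occupied -> index 5.
Insert 160: h=3, slot 3 empty -> index 3.
Insert 686: h=6, slot 6 empty -> index 6.
Table: [211, _, _, 160, _, 913, 686, _, _, 861, 250, _, _]

5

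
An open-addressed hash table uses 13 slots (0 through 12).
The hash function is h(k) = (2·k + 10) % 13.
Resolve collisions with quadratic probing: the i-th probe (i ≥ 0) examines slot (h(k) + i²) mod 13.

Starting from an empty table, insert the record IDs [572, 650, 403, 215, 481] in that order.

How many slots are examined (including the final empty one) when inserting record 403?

Insert 572: h=10, slot 10 empty → index 10.
Insert 650: h=10, slot 10 occupied → index 11.
Insert 403: h=10, slots 10,11 occupied → index 1.
Insert 215: h=11, slot 11 occupied → index 12.
Insert 481: h=10, slots 10,11,1 occupied → index 6.
Table: [—, 403, —, —, —, —, 481, —, —, —, 572, 650, 215]

3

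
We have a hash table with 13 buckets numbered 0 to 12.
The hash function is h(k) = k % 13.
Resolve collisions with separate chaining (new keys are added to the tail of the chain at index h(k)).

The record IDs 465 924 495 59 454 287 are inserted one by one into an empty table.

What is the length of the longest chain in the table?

3

Insert 465: h=10, bucket 10 empty → new chain.
Insert 924: h=1, bucket 1 empty → new chain.
Insert 495: h=1, bucket 1 nonempty → append to chain.
Insert 59: h=7, bucket 7 empty → new chain.
Insert 454: h=12, bucket 12 empty → new chain.
Insert 287: h=1, bucket 1 nonempty → append to chain.
Final buckets:
0: .
1: 924 -> 495 -> 287
2: .
3: .
4: .
5: .
6: .
7: 59
8: .
9: .
10: 465
11: .
12: 454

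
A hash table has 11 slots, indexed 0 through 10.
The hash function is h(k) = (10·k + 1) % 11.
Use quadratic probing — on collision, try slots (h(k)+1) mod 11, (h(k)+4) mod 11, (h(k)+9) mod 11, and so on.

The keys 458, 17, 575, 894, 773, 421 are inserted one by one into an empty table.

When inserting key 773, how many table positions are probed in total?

3

458 hashes to 5; slot 5 is free → place at 5.
17 hashes to 6; slot 6 is free → place at 6.
575 hashes to 9; slot 9 is free → place at 9.
894 hashes to 9; 9 taken → place at 10.
773 hashes to 9; 9,10 taken → place at 2.
421 hashes to 9; 9,10,2 taken → place at 7.
Table: [-, -, 773, -, -, 458, 17, 421, -, 575, 894]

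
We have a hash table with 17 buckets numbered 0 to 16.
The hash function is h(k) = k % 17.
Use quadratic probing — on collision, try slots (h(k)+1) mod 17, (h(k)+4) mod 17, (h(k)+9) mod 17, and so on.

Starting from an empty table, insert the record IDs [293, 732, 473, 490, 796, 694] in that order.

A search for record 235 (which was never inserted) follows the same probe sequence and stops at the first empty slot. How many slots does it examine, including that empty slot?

293: h=4 -> slot 4
732: h=1 -> slot 1
473: h=14 -> slot 14
490: h=14, probe 14,15 -> slot 15
796: h=14, probe 14,15,1,6 -> slot 6
694: h=14, probe 14,15,1,6,13 -> slot 13
Table: [—, 732, —, —, 293, —, 796, —, —, —, —, —, —, 694, 473, 490, —]
Lookup 235: h=14, probe 14,15,1,6,13,5 → slot 5 empty, not found.

6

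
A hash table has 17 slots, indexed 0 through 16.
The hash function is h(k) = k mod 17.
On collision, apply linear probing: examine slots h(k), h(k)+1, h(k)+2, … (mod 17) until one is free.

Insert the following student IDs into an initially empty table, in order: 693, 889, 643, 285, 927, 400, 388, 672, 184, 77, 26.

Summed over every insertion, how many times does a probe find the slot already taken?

693 hashes to 13; slot 13 is free → place at 13.
889 hashes to 5; slot 5 is free → place at 5.
643 hashes to 14; slot 14 is free → place at 14.
285 hashes to 13; 13,14 taken → place at 15.
927 hashes to 9; slot 9 is free → place at 9.
400 hashes to 9; 9 taken → place at 10.
388 hashes to 14; 14,15 taken → place at 16.
672 hashes to 9; 9,10 taken → place at 11.
184 hashes to 14; 14,15,16 taken → place at 0.
77 hashes to 9; 9,10,11 taken → place at 12.
26 hashes to 9; 9,10,11,12,13,14,15,16,0 taken → place at 1.
Table: [184, 26, ∅, ∅, ∅, 889, ∅, ∅, ∅, 927, 400, 672, 77, 693, 643, 285, 388]

22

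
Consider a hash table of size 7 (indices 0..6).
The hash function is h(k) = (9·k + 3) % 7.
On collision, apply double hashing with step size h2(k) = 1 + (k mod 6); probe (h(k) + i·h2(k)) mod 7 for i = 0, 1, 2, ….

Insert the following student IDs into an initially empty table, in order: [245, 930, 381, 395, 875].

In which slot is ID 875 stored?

6

245 hashes to 3; slot 3 is free → place at 3.
930 hashes to 1; slot 1 is free → place at 1.
381 hashes to 2; slot 2 is free → place at 2.
395 hashes to 2, h2=6; 2,1 taken → place at 0.
875 hashes to 3, h2=6; 3,2,1,0 taken → place at 6.
Table: [395, 930, 381, 245, —, —, 875]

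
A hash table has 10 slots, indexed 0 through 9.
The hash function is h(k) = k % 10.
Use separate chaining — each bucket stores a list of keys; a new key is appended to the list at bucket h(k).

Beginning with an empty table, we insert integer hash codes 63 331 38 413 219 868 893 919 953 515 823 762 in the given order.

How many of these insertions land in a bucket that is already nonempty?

Insert 63: h=3, bucket 3 empty -> new chain.
Insert 331: h=1, bucket 1 empty -> new chain.
Insert 38: h=8, bucket 8 empty -> new chain.
Insert 413: h=3, bucket 3 nonempty -> append to chain.
Insert 219: h=9, bucket 9 empty -> new chain.
Insert 868: h=8, bucket 8 nonempty -> append to chain.
Insert 893: h=3, bucket 3 nonempty -> append to chain.
Insert 919: h=9, bucket 9 nonempty -> append to chain.
Insert 953: h=3, bucket 3 nonempty -> append to chain.
Insert 515: h=5, bucket 5 empty -> new chain.
Insert 823: h=3, bucket 3 nonempty -> append to chain.
Insert 762: h=2, bucket 2 empty -> new chain.
Final buckets:
0: _
1: 331
2: 762
3: 63 -> 413 -> 893 -> 953 -> 823
4: _
5: 515
6: _
7: _
8: 38 -> 868
9: 219 -> 919

6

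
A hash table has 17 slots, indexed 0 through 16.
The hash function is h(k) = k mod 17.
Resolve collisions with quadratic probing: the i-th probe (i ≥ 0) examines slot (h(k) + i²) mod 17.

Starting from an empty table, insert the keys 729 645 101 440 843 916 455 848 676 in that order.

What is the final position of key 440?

2

Insert 729: h=15, slot 15 empty -> index 15.
Insert 645: h=16, slot 16 empty -> index 16.
Insert 101: h=16, slot 16 occupied -> index 0.
Insert 440: h=15, slots 15,16 occupied -> index 2.
Insert 843: h=10, slot 10 empty -> index 10.
Insert 916: h=15, slots 15,16,2 occupied -> index 7.
Insert 455: h=13, slot 13 empty -> index 13.
Insert 848: h=15, slots 15,16,2,7 occupied -> index 14.
Insert 676: h=13, slots 13,14,0 occupied -> index 5.
Table: [101, —, 440, —, —, 676, —, 916, —, —, 843, —, —, 455, 848, 729, 645]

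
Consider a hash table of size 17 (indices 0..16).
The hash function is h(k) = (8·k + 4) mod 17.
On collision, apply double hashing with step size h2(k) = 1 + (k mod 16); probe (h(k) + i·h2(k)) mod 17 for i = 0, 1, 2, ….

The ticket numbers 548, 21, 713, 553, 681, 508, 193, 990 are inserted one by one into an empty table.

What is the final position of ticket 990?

0

548: h=2 => slot 2
21: h=2, h2=6, probe 2,8 => slot 8
713: h=13 => slot 13
553: h=8, h2=10, probe 8,1 => slot 1
681: h=12 => slot 12
508: h=5 => slot 5
193: h=1, h2=2, probe 1,3 => slot 3
990: h=2, h2=15, probe 2,0 => slot 0
Table: [990, 553, 548, 193, ., 508, ., ., 21, ., ., ., 681, 713, ., ., .]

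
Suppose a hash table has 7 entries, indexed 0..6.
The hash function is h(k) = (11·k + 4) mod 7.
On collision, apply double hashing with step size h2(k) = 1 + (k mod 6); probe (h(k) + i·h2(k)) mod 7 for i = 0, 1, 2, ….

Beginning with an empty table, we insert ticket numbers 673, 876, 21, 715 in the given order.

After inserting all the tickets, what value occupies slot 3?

715

Insert 673: h=1, slot 1 empty => index 1.
Insert 876: h=1, h2=1, slot 1 occupied => index 2.
Insert 21: h=4, slot 4 empty => index 4.
Insert 715: h=1, h2=2, slot 1 occupied => index 3.
Table: [_, 673, 876, 715, 21, _, _]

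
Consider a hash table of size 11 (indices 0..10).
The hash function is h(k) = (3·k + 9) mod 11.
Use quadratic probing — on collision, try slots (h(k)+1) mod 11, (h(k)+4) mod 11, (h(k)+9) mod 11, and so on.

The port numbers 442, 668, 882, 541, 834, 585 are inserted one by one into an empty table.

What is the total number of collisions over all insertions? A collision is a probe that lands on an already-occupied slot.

Insert 442: h=4, slot 4 empty -> index 4.
Insert 668: h=0, slot 0 empty -> index 0.
Insert 882: h=4, slot 4 occupied -> index 5.
Insert 541: h=4, slots 4,5 occupied -> index 8.
Insert 834: h=3, slot 3 empty -> index 3.
Insert 585: h=4, slots 4,5,8 occupied -> index 2.
Table: [668, _, 585, 834, 442, 882, _, _, 541, _, _]

6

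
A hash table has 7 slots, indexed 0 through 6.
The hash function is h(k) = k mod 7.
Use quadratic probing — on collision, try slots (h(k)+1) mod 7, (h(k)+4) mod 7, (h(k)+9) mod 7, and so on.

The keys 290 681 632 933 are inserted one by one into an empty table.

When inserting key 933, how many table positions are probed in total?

Insert 290: h=3, slot 3 empty => index 3.
Insert 681: h=2, slot 2 empty => index 2.
Insert 632: h=2, slots 2,3 occupied => index 6.
Insert 933: h=2, slots 2,3,6 occupied => index 4.
Table: [., ., 681, 290, 933, ., 632]

4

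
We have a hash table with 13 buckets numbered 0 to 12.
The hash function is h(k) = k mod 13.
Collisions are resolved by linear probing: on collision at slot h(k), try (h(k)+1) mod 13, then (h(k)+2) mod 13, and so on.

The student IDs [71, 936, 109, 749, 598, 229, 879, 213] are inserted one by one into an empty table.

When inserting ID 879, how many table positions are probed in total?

71: h=6 => slot 6
936: h=0 => slot 0
109: h=5 => slot 5
749: h=8 => slot 8
598: h=0, probe 0,1 => slot 1
229: h=8, probe 8,9 => slot 9
879: h=8, probe 8,9,10 => slot 10
213: h=5, probe 5,6,7 => slot 7
Table: [936, 598, ∅, ∅, ∅, 109, 71, 213, 749, 229, 879, ∅, ∅]

3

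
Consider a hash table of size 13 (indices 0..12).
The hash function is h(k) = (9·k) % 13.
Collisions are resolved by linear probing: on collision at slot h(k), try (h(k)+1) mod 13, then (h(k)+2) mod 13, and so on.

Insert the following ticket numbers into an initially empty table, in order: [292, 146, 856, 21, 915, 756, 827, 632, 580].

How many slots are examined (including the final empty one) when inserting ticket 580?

5

292 hashes to 2; slot 2 is free => place at 2.
146 hashes to 1; slot 1 is free => place at 1.
856 hashes to 8; slot 8 is free => place at 8.
21 hashes to 7; slot 7 is free => place at 7.
915 hashes to 6; slot 6 is free => place at 6.
756 hashes to 5; slot 5 is free => place at 5.
827 hashes to 7; 7,8 taken => place at 9.
632 hashes to 7; 7,8,9 taken => place at 10.
580 hashes to 7; 7,8,9,10 taken => place at 11.
Table: [∅, 146, 292, ∅, ∅, 756, 915, 21, 856, 827, 632, 580, ∅]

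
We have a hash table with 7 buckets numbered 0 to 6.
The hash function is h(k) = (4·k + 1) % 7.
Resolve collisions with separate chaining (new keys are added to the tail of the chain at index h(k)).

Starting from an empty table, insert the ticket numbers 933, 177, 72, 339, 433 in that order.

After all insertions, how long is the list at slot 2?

Insert 933: h=2, bucket 2 empty → new chain.
Insert 177: h=2, bucket 2 nonempty → append to chain.
Insert 72: h=2, bucket 2 nonempty → append to chain.
Insert 339: h=6, bucket 6 empty → new chain.
Insert 433: h=4, bucket 4 empty → new chain.
Final buckets:
0: .
1: .
2: 933 -> 177 -> 72
3: .
4: 433
5: .
6: 339

3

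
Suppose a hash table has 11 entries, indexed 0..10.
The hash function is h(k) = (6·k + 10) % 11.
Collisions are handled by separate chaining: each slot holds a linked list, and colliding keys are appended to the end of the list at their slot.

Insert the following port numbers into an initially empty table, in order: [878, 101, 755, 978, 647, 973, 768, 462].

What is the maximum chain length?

Insert 878: h=9, bucket 9 empty → new chain.
Insert 101: h=0, bucket 0 empty → new chain.
Insert 755: h=8, bucket 8 empty → new chain.
Insert 978: h=4, bucket 4 empty → new chain.
Insert 647: h=9, bucket 9 nonempty → append to chain.
Insert 973: h=7, bucket 7 empty → new chain.
Insert 768: h=9, bucket 9 nonempty → append to chain.
Insert 462: h=10, bucket 10 empty → new chain.
Final buckets:
0: 101
1: ∅
2: ∅
3: ∅
4: 978
5: ∅
6: ∅
7: 973
8: 755
9: 878 -> 647 -> 768
10: 462

3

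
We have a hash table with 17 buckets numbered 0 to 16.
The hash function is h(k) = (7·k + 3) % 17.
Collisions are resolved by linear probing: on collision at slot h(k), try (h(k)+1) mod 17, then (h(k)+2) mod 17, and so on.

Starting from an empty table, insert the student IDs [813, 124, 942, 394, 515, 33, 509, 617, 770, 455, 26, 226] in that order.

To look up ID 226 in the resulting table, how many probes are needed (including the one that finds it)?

7

813 hashes to 16; slot 16 is free -> place at 16.
124 hashes to 4; slot 4 is free -> place at 4.
942 hashes to 1; slot 1 is free -> place at 1.
394 hashes to 7; slot 7 is free -> place at 7.
515 hashes to 4; 4 taken -> place at 5.
33 hashes to 13; slot 13 is free -> place at 13.
509 hashes to 13; 13 taken -> place at 14.
617 hashes to 4; 4,5 taken -> place at 6.
770 hashes to 4; 4,5,6,7 taken -> place at 8.
455 hashes to 9; slot 9 is free -> place at 9.
26 hashes to 15; slot 15 is free -> place at 15.
226 hashes to 4; 4,5,6,7,8,9 taken -> place at 10.
Table: [∅, 942, ∅, ∅, 124, 515, 617, 394, 770, 455, 226, ∅, ∅, 33, 509, 26, 813]
Lookup 226: h=4, probe 4,5,6,7,8,9,10 → found at 10.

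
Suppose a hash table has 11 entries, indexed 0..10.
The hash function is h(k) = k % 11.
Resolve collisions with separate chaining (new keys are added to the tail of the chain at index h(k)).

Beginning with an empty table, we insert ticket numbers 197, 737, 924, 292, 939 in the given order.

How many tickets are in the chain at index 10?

1

197 → bucket 10
737 → bucket 0
924 → bucket 0 (collision)
292 → bucket 6
939 → bucket 4
Final buckets:
0: 737 -> 924
1: ∅
2: ∅
3: ∅
4: 939
5: ∅
6: 292
7: ∅
8: ∅
9: ∅
10: 197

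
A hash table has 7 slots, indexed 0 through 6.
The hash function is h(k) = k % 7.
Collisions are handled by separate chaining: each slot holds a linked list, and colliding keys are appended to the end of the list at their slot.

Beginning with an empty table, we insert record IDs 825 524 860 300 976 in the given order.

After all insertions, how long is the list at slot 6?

825 -> bucket 6
524 -> bucket 6 (collision)
860 -> bucket 6 (collision)
300 -> bucket 6 (collision)
976 -> bucket 3
Final buckets:
0: —
1: —
2: —
3: 976
4: —
5: —
6: 825 -> 524 -> 860 -> 300

4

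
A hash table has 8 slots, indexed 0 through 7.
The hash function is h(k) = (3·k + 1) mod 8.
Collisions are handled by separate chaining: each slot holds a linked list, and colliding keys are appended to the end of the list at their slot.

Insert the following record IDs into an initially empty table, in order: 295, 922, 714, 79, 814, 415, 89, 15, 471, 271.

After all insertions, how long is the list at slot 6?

6

Insert 295: h=6, bucket 6 empty → new chain.
Insert 922: h=7, bucket 7 empty → new chain.
Insert 714: h=7, bucket 7 nonempty → append to chain.
Insert 79: h=6, bucket 6 nonempty → append to chain.
Insert 814: h=3, bucket 3 empty → new chain.
Insert 415: h=6, bucket 6 nonempty → append to chain.
Insert 89: h=4, bucket 4 empty → new chain.
Insert 15: h=6, bucket 6 nonempty → append to chain.
Insert 471: h=6, bucket 6 nonempty → append to chain.
Insert 271: h=6, bucket 6 nonempty → append to chain.
Final buckets:
0: —
1: —
2: —
3: 814
4: 89
5: —
6: 295 -> 79 -> 415 -> 15 -> 471 -> 271
7: 922 -> 714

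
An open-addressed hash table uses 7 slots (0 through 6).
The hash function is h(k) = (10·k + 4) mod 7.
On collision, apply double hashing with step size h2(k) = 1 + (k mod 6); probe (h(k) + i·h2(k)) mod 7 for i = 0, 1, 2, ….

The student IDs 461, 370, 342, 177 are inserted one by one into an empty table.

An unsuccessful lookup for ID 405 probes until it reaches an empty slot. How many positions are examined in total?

461: h=1 -> slot 1
370: h=1, h2=5, probe 1,6 -> slot 6
342: h=1, h2=1, probe 1,2 -> slot 2
177: h=3 -> slot 3
Table: [-, 461, 342, 177, -, -, 370]
Lookup 405: h=1, h2=4, probe 1,5 → slot 5 empty, not found.

2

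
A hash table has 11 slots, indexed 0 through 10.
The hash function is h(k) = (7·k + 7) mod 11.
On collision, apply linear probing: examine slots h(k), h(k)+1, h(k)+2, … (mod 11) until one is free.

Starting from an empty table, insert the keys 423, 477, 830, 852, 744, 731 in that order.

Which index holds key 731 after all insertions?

Insert 423: h=9, slot 9 empty => index 9.
Insert 477: h=2, slot 2 empty => index 2.
Insert 830: h=9, slot 9 occupied => index 10.
Insert 852: h=9, slots 9,10 occupied => index 0.
Insert 744: h=1, slot 1 empty => index 1.
Insert 731: h=9, slots 9,10,0,1,2 occupied => index 3.
Table: [852, 744, 477, 731, ∅, ∅, ∅, ∅, ∅, 423, 830]

3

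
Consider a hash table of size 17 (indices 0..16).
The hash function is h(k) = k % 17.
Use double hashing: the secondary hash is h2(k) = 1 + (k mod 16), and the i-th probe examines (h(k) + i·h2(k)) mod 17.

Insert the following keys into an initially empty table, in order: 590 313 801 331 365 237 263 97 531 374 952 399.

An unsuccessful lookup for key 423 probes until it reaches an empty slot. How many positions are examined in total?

5

590: h=12 -> slot 12
313: h=7 -> slot 7
801: h=2 -> slot 2
331: h=8 -> slot 8
365: h=8, h2=14, probe 8,5 -> slot 5
237: h=16 -> slot 16
263: h=8, h2=8, probe 8,16,7,15 -> slot 15
97: h=12, h2=2, probe 12,14 -> slot 14
531: h=4 -> slot 4
374: h=0 -> slot 0
952: h=0, h2=9, probe 0,9 -> slot 9
399: h=8, h2=16, probe 8,7,6 -> slot 6
Table: [374, ∅, 801, ∅, 531, 365, 399, 313, 331, 952, ∅, ∅, 590, ∅, 97, 263, 237]
Lookup 423: h=15, h2=8, probe 15,6,14,5,13 → slot 13 empty, not found.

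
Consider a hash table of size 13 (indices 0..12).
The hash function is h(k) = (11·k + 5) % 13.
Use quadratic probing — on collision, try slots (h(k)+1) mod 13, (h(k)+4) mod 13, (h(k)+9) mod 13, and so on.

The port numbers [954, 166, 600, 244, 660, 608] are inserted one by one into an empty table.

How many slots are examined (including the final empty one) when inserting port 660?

954: h=8 => slot 8
166: h=11 => slot 11
600: h=1 => slot 1
244: h=11, probe 11,12 => slot 12
660: h=11, probe 11,12,2 => slot 2
608: h=11, probe 11,12,2,7 => slot 7
Table: [., 600, 660, ., ., ., ., 608, 954, ., ., 166, 244]

3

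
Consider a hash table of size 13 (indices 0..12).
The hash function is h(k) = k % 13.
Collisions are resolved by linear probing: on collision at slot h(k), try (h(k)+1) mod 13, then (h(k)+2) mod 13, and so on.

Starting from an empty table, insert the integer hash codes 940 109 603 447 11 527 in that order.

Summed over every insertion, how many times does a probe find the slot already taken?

940: h=4 → slot 4
109: h=5 → slot 5
603: h=5, probe 5,6 → slot 6
447: h=5, probe 5,6,7 → slot 7
11: h=11 → slot 11
527: h=7, probe 7,8 → slot 8
Table: [., ., ., ., 940, 109, 603, 447, 527, ., ., 11, .]

4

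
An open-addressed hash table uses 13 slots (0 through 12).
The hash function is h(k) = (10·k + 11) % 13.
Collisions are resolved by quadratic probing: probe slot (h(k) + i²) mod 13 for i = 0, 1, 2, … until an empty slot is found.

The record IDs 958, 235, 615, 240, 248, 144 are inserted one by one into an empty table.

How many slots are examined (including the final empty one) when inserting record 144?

4

958 hashes to 10; slot 10 is free → place at 10.
235 hashes to 8; slot 8 is free → place at 8.
615 hashes to 12; slot 12 is free → place at 12.
240 hashes to 6; slot 6 is free → place at 6.
248 hashes to 8; 8 taken → place at 9.
144 hashes to 8; 8,9,12 taken → place at 4.
Table: [∅, ∅, ∅, ∅, 144, ∅, 240, ∅, 235, 248, 958, ∅, 615]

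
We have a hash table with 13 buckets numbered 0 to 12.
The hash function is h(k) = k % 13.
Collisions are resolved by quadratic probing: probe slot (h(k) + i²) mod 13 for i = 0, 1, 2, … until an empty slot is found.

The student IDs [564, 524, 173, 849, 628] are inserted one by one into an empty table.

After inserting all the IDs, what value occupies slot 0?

564 hashes to 5; slot 5 is free -> place at 5.
524 hashes to 4; slot 4 is free -> place at 4.
173 hashes to 4; 4,5 taken -> place at 8.
849 hashes to 4; 4,5,8 taken -> place at 0.
628 hashes to 4; 4,5,8,0 taken -> place at 7.
Table: [849, ., ., ., 524, 564, ., 628, 173, ., ., ., .]

849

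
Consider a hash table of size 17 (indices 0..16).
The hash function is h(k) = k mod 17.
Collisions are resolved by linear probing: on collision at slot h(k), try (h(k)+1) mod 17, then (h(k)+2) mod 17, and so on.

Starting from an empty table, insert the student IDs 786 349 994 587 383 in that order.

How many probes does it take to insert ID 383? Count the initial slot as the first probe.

3

786 hashes to 4; slot 4 is free -> place at 4.
349 hashes to 9; slot 9 is free -> place at 9.
994 hashes to 8; slot 8 is free -> place at 8.
587 hashes to 9; 9 taken -> place at 10.
383 hashes to 9; 9,10 taken -> place at 11.
Table: [., ., ., ., 786, ., ., ., 994, 349, 587, 383, ., ., ., ., .]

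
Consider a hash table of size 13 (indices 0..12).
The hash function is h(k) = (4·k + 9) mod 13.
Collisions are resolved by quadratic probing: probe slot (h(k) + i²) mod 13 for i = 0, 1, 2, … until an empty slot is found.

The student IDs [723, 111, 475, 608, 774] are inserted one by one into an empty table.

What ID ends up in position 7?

723: h=2 => slot 2
111: h=11 => slot 11
475: h=11, probe 11,12 => slot 12
608: h=10 => slot 10
774: h=11, probe 11,12,2,7 => slot 7
Table: [_, _, 723, _, _, _, _, 774, _, _, 608, 111, 475]

774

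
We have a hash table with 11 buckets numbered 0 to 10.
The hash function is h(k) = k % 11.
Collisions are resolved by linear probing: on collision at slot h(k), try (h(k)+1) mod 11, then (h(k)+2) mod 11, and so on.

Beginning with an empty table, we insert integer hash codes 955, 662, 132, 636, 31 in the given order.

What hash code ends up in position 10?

636

955 hashes to 9; slot 9 is free → place at 9.
662 hashes to 2; slot 2 is free → place at 2.
132 hashes to 0; slot 0 is free → place at 0.
636 hashes to 9; 9 taken → place at 10.
31 hashes to 9; 9,10,0 taken → place at 1.
Table: [132, 31, 662, -, -, -, -, -, -, 955, 636]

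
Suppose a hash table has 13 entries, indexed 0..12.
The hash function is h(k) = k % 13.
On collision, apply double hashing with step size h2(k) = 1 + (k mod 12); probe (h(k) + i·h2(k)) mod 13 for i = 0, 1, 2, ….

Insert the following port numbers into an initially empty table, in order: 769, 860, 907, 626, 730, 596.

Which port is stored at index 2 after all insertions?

769: h=2 -> slot 2
860: h=2, h2=9, probe 2,11 -> slot 11
907: h=10 -> slot 10
626: h=2, h2=3, probe 2,5 -> slot 5
730: h=2, h2=11, probe 2,0 -> slot 0
596: h=11, h2=9, probe 11,7 -> slot 7
Table: [730, ., 769, ., ., 626, ., 596, ., ., 907, 860, .]

769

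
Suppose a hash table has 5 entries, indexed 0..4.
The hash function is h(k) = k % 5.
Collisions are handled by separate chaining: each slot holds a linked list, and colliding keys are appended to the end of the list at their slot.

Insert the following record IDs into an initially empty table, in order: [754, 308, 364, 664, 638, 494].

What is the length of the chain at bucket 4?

4

Insert 754: h=4, bucket 4 empty -> new chain.
Insert 308: h=3, bucket 3 empty -> new chain.
Insert 364: h=4, bucket 4 nonempty -> append to chain.
Insert 664: h=4, bucket 4 nonempty -> append to chain.
Insert 638: h=3, bucket 3 nonempty -> append to chain.
Insert 494: h=4, bucket 4 nonempty -> append to chain.
Final buckets:
0: .
1: .
2: .
3: 308 -> 638
4: 754 -> 364 -> 664 -> 494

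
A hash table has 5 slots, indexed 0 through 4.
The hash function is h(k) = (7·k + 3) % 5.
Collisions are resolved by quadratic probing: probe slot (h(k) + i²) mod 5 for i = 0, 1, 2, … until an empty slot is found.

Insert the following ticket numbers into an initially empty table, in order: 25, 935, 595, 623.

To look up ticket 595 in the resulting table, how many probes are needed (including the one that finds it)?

25 hashes to 3; slot 3 is free => place at 3.
935 hashes to 3; 3 taken => place at 4.
595 hashes to 3; 3,4 taken => place at 2.
623 hashes to 4; 4 taken => place at 0.
Table: [623, ∅, 595, 25, 935]
Lookup 595: h=3, probe 3,4,2 → found at 2.

3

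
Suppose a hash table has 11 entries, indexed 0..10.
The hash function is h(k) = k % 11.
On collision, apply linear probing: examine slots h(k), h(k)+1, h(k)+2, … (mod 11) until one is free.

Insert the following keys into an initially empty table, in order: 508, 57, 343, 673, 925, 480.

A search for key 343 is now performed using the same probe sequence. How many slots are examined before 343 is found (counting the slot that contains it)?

3

508: h=2 → slot 2
57: h=2, probe 2,3 → slot 3
343: h=2, probe 2,3,4 → slot 4
673: h=2, probe 2,3,4,5 → slot 5
925: h=1 → slot 1
480: h=7 → slot 7
Table: [., 925, 508, 57, 343, 673, ., 480, ., ., .]
Lookup 343: h=2, probe 2,3,4 → found at 4.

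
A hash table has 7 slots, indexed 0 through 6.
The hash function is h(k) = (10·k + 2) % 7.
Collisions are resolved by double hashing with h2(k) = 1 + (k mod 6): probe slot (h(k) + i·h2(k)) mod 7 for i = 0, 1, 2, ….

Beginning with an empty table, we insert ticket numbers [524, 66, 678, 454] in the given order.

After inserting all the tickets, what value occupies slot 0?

524 hashes to 6; slot 6 is free => place at 6.
66 hashes to 4; slot 4 is free => place at 4.
678 hashes to 6, h2=1; 6 taken => place at 0.
454 hashes to 6, h2=5; 6,4 taken => place at 2.
Table: [678, —, 454, —, 66, —, 524]

678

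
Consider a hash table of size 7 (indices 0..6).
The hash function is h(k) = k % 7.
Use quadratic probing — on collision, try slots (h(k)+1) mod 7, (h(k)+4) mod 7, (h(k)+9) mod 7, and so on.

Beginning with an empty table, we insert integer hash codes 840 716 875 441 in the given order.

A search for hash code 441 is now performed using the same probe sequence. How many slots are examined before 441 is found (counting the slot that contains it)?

3

Insert 840: h=0, slot 0 empty → index 0.
Insert 716: h=2, slot 2 empty → index 2.
Insert 875: h=0, slot 0 occupied → index 1.
Insert 441: h=0, slots 0,1 occupied → index 4.
Table: [840, 875, 716, -, 441, -, -]
Lookup 441: h=0, probe 0,1,4 → found at 4.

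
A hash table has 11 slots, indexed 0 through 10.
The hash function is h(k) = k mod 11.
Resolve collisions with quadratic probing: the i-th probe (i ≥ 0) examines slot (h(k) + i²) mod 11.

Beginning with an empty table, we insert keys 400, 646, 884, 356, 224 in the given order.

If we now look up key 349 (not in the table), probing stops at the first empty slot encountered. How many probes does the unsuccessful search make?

3

Insert 400: h=4, slot 4 empty -> index 4.
Insert 646: h=8, slot 8 empty -> index 8.
Insert 884: h=4, slot 4 occupied -> index 5.
Insert 356: h=4, slots 4,5,8 occupied -> index 2.
Insert 224: h=4, slots 4,5,8,2 occupied -> index 9.
Table: [_, _, 356, _, 400, 884, _, _, 646, 224, _]
Lookup 349: h=8, probe 8,9,1 → slot 1 empty, not found.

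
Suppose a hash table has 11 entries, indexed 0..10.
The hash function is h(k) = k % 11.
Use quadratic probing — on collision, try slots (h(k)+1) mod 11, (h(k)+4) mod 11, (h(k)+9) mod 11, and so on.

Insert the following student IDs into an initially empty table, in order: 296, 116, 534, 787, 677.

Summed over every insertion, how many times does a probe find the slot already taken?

8

Insert 296: h=10, slot 10 empty → index 10.
Insert 116: h=6, slot 6 empty → index 6.
Insert 534: h=6, slot 6 occupied → index 7.
Insert 787: h=6, slots 6,7,10 occupied → index 4.
Insert 677: h=6, slots 6,7,10,4 occupied → index 0.
Table: [677, _, _, _, 787, _, 116, 534, _, _, 296]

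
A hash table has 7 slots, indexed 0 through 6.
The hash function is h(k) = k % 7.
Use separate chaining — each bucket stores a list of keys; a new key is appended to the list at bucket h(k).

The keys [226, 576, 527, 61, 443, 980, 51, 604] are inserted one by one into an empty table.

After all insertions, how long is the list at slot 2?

6

Insert 226: h=2, bucket 2 empty -> new chain.
Insert 576: h=2, bucket 2 nonempty -> append to chain.
Insert 527: h=2, bucket 2 nonempty -> append to chain.
Insert 61: h=5, bucket 5 empty -> new chain.
Insert 443: h=2, bucket 2 nonempty -> append to chain.
Insert 980: h=0, bucket 0 empty -> new chain.
Insert 51: h=2, bucket 2 nonempty -> append to chain.
Insert 604: h=2, bucket 2 nonempty -> append to chain.
Final buckets:
0: 980
1: ∅
2: 226 -> 576 -> 527 -> 443 -> 51 -> 604
3: ∅
4: ∅
5: 61
6: ∅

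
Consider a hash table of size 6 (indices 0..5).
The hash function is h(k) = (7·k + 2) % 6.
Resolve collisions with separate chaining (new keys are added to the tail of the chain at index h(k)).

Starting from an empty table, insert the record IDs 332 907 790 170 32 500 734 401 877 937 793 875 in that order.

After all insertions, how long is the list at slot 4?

5

332 -> bucket 4
907 -> bucket 3
790 -> bucket 0
170 -> bucket 4 (collision)
32 -> bucket 4 (collision)
500 -> bucket 4 (collision)
734 -> bucket 4 (collision)
401 -> bucket 1
877 -> bucket 3 (collision)
937 -> bucket 3 (collision)
793 -> bucket 3 (collision)
875 -> bucket 1 (collision)
Final buckets:
0: 790
1: 401 -> 875
2: .
3: 907 -> 877 -> 937 -> 793
4: 332 -> 170 -> 32 -> 500 -> 734
5: .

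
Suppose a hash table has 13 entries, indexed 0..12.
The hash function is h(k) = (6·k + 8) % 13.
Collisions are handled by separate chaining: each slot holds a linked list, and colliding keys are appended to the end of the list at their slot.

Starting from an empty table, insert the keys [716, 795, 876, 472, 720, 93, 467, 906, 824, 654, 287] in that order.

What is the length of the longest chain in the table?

3

716 -> bucket 1
795 -> bucket 7
876 -> bucket 12
472 -> bucket 6
720 -> bucket 12 (collision)
93 -> bucket 7 (collision)
467 -> bucket 2
906 -> bucket 10
824 -> bucket 12 (collision)
654 -> bucket 6 (collision)
287 -> bucket 1 (collision)
Final buckets:
0: —
1: 716 -> 287
2: 467
3: —
4: —
5: —
6: 472 -> 654
7: 795 -> 93
8: —
9: —
10: 906
11: —
12: 876 -> 720 -> 824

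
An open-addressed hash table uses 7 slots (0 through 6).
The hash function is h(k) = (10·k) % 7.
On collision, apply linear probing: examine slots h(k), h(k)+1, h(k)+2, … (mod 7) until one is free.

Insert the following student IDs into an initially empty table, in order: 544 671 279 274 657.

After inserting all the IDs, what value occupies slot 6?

657

544 hashes to 1; slot 1 is free => place at 1.
671 hashes to 4; slot 4 is free => place at 4.
279 hashes to 4; 4 taken => place at 5.
274 hashes to 3; slot 3 is free => place at 3.
657 hashes to 4; 4,5 taken => place at 6.
Table: [—, 544, —, 274, 671, 279, 657]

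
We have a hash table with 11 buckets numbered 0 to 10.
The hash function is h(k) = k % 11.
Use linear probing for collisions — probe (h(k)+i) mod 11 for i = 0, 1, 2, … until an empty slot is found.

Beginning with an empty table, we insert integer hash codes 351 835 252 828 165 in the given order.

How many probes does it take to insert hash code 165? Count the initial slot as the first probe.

Insert 351: h=10, slot 10 empty => index 10.
Insert 835: h=10, slot 10 occupied => index 0.
Insert 252: h=10, slots 10,0 occupied => index 1.
Insert 828: h=3, slot 3 empty => index 3.
Insert 165: h=0, slots 0,1 occupied => index 2.
Table: [835, 252, 165, 828, _, _, _, _, _, _, 351]

3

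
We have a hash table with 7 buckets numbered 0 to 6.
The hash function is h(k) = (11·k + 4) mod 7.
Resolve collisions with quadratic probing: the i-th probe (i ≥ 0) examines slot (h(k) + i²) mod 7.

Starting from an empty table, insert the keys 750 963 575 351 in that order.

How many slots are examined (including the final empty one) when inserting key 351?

3

Insert 750: h=1, slot 1 empty -> index 1.
Insert 963: h=6, slot 6 empty -> index 6.
Insert 575: h=1, slot 1 occupied -> index 2.
Insert 351: h=1, slots 1,2 occupied -> index 5.
Table: [_, 750, 575, _, _, 351, 963]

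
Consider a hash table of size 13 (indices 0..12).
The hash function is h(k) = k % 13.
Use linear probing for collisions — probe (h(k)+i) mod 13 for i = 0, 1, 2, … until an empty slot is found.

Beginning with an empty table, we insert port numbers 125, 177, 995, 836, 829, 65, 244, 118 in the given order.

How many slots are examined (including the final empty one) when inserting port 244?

Insert 125: h=8, slot 8 empty -> index 8.
Insert 177: h=8, slot 8 occupied -> index 9.
Insert 995: h=7, slot 7 empty -> index 7.
Insert 836: h=4, slot 4 empty -> index 4.
Insert 829: h=10, slot 10 empty -> index 10.
Insert 65: h=0, slot 0 empty -> index 0.
Insert 244: h=10, slot 10 occupied -> index 11.
Insert 118: h=1, slot 1 empty -> index 1.
Table: [65, 118, ., ., 836, ., ., 995, 125, 177, 829, 244, .]

2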